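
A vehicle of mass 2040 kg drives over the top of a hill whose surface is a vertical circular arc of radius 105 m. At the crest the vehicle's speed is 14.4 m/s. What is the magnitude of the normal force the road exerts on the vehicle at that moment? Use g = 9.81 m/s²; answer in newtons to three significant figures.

At the crest the centripetal acceleration points downward (toward the centre of the arc), so mg − N = mv²/r.
N = m(g − v²/r) = 2040 × (9.81 − (14.4)²/105) = 2040 × (9.81 − 1.975) = 2040 × 7.835 = 15980 N.

16000 N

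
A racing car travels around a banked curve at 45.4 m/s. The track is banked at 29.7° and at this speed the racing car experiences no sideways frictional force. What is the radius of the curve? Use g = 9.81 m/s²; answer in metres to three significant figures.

Frictionless banking: tanθ = v²/(rg), so r = v²/(g tanθ).
r = (45.4)²/(9.81 × tan 29.7°) = 2061/(9.81 × 0.5704) = 2061/5.596 = 368.4 m.

368 m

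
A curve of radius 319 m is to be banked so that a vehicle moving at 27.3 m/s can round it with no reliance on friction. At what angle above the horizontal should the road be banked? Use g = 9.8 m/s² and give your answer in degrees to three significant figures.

With no friction, the horizontal component of the normal force provides the centripetal force: N sinθ = mv²/r, while N cosθ = mg vertically.
Dividing: tanθ = v²/(r g) = (27.3)²/(319 × 9.8) = 745.3/3126 = 0.2384.
θ = arctan(0.2384) = 13.41°.

13.4°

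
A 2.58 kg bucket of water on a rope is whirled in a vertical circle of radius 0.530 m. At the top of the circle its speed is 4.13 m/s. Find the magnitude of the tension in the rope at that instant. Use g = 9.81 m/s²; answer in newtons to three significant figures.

57.7 N

At the top, both T and the weight mg point inward (toward the centre), so T + mg = mv²/r.
T = m(v²/r − g) = 2.58 × ((4.13)²/0.530 − 9.81) = 2.58 × (32.18 − 9.81) = 2.58 × 22.37 = 57.72 N.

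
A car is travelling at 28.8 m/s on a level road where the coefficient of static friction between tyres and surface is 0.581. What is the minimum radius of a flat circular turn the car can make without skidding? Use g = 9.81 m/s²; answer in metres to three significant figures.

146 m

At the limit, μ_s m g = m v²/r, so r_min = v²/(μ_s g) = (28.8)²/(0.581 × 9.81) = 829.4/5.700 = 145.5 m.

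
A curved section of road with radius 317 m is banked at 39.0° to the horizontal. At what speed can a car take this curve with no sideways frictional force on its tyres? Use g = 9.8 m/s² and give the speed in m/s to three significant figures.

50.2 m/s

On a frictionless banked curve, N sinθ = mv²/r and N cosθ = mg, so tanθ = v²/(rg).
v = √(r g tanθ) = √(317 × 9.8 × tan 39.0°) = √(317 × 9.8 × 0.8098) = √2516 = 50.16 m/s.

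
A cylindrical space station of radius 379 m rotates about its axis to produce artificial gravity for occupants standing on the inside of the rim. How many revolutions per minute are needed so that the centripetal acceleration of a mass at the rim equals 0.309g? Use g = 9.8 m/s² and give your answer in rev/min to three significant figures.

0.854 rev/min

Require ω²r = 0.309g, so ω = √(0.309 × 9.8/379) = 0.08939 rad/s.
In rev/min: ω × 60/(2π) = 0.08939 × 60/(2π) = 0.8536 rev/min.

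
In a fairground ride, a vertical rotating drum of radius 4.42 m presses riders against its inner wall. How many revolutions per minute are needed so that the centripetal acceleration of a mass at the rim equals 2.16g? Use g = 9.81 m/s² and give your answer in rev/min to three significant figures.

20.9 rev/min

Require ω²r = 2.16g, so ω = √(2.16 × 9.81/4.42) = 2.190 rad/s.
In rev/min: ω × 60/(2π) = 2.190 × 60/(2π) = 20.91 rev/min.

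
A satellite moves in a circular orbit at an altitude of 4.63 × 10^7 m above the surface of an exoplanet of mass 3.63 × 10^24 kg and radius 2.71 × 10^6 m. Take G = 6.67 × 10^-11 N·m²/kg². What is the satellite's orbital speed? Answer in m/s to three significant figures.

Orbital radius r = R + h = 2.71 × 10^6 + 4.63 × 10^7 = 4.901 × 10^7 m.
Gravity supplies the centripetal force: G M m / r² = m v² / r, so v = √(GM/r).
v = √(6.67 × 10^-11 × 3.63 × 10^24 / 4.901 × 10^7) = √(4.940 × 10^6) = 2223 m/s.

2220 m/s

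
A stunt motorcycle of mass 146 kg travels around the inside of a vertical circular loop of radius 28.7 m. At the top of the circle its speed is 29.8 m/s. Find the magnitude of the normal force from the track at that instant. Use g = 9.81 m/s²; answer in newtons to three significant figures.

3090 N

At the top, both N and the weight mg point inward (toward the centre), so N + mg = mv²/r.
N = m(v²/r − g) = 146 × ((29.8)²/28.7 − 9.81) = 146 × (30.94 − 9.81) = 146 × 21.13 = 3085 N.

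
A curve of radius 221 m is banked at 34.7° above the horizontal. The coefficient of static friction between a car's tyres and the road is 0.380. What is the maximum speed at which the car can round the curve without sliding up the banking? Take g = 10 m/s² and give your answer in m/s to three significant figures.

At the maximum speed, friction acts down the slope at its limiting value f = μN. Radially (horizontal, toward centre): N sinθ + μN cosθ = mv²/r. Vertically: N cosθ − μN sinθ = mg.
Dividing: v² = r g (sinθ + μcosθ)/(cosθ − μsinθ).
sinθ + μcosθ = 0.5693 + 0.380×0.8221 = 0.8817; cosθ − μsinθ = 0.8221 − 0.380×0.5693 = 0.6058.
v² = 221 × 10.0 × 0.8817/0.6058 = 3216 m²/s², so v = 56.71 m/s.

56.7 m/s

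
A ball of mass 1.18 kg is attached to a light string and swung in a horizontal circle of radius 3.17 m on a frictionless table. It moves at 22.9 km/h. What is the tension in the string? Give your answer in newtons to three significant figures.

v = 22.9 km/h = 22.9/3.6 = 6.361 m/s.
The tension is the only horizontal force, so it supplies the full centripetal force: T = m v²/r = 1.18 × (6.361)²/3.17 = 1.18 × 40.46/3.17 = 15.06 N.

15.1 N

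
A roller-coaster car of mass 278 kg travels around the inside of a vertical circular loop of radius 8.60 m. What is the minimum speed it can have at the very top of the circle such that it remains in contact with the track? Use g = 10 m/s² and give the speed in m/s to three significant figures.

At the highest point the centre is directly below, so both the weight and N act inward: N + mg = mv²/r.
At minimum speed N → 0, so mg = mv_min²/r ⇒ v_min = √(g r) = √(10.0 × 8.60) = 9.274 m/s.

9.27 m/s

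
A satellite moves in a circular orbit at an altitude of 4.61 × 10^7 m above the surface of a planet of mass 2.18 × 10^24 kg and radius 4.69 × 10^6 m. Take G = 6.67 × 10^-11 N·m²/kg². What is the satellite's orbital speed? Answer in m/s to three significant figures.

Orbital radius r = R + h = 4.69 × 10^6 + 4.61 × 10^7 = 5.079 × 10^7 m.
Gravity supplies the centripetal force: G M m / r² = m v² / r, so v = √(GM/r).
v = √(6.67 × 10^-11 × 2.18 × 10^24 / 5.079 × 10^7) = √(2.863 × 10^6) = 1692 m/s.

1690 m/s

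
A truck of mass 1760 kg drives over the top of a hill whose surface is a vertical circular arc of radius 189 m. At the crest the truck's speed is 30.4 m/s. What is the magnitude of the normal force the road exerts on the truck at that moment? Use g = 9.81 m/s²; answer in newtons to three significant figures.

8660 N

At the crest the centripetal acceleration points downward (toward the centre of the arc), so mg − N = mv²/r.
N = m(g − v²/r) = 1760 × (9.81 − (30.4)²/189) = 1760 × (9.81 − 4.890) = 1760 × 4.920 = 8660 N.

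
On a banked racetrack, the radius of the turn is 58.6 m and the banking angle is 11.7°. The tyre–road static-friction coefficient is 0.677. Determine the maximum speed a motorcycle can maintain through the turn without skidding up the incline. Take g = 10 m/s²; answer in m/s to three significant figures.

At the maximum speed, friction acts down the slope at its limiting value f = μN. Radially (horizontal, toward centre): N sinθ + μN cosθ = mv²/r. Vertically: N cosθ − μN sinθ = mg.
Dividing: v² = r g (sinθ + μcosθ)/(cosθ − μsinθ).
sinθ + μcosθ = 0.2028 + 0.677×0.9792 = 0.8657; cosθ − μsinθ = 0.9792 − 0.677×0.2028 = 0.8419.
v² = 58.6 × 10.0 × 0.8657/0.8419 = 602.6 m²/s², so v = 24.55 m/s.

24.5 m/s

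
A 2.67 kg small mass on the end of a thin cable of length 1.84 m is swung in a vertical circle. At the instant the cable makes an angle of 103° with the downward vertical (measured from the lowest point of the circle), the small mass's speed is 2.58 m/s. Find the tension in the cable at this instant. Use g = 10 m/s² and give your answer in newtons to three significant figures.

3.65 N

Take the radial direction toward the centre of the circle as positive. The component of the weight along the string toward the centre is −mg cos φ (φ measured from the bottom), so Newton's second law along the string gives T − mg cos φ = m v²/r.
cos 103° = -0.2250, so T = m(v²/r + g cos φ) = 2.67 × ((2.58)²/1.84 + 10.0 × -0.2250) = 2.67 × (3.618 + (-2.250)) = 2.67 × 1.368 = 3.653 N.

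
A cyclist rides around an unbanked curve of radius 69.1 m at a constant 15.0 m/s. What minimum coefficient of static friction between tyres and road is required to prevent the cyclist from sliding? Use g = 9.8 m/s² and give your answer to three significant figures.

0.332

Friction provides the centripetal force: μ_s m g = m v²/r, so μ_s = v²/(g r) = (15.00)²/(9.8 × 69.1) = 225.0/677.2 = 0.3323.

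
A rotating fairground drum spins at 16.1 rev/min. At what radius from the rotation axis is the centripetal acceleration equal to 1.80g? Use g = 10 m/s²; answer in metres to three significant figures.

6.33 m

ω = 16.1 rev/min × 2π/60 = 1.686 rad/s.
a_c = ω²r = 1.80g ⇒ r = 1.80 × 10.0 / (1.686)² = 18.00/2.843 = 6.332 m.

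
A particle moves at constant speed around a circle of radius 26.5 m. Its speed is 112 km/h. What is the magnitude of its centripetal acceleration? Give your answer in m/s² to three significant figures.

36.5 m/s²

v = 112 km/h = 112/3.6 = 31.11 m/s.
a_c = v²/r = (31.11)²/26.5 = 967.9/26.5 = 36.52 m/s².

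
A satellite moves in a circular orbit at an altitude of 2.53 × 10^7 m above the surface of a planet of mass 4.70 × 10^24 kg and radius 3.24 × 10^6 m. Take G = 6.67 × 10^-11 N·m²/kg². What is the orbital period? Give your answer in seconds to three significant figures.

54100 s

r = R + h = 3.24 × 10^6 + 2.53 × 10^7 = 2.854 × 10^7 m. Gravity provides the centripetal force: G M m / r² = m v² / r ⇒ v = √(GM/r) = 3314 m/s.
T = 2πr/v = 2π × 2.854 × 10^7 / 3314 = 54110 s.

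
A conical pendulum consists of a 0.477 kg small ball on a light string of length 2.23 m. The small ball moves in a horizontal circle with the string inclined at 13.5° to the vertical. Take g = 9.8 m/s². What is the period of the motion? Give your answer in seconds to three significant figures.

r = L sinθ = 0.5206 m. From T sinθ = mω²r and T cosθ = mg: tanθ = ω²r/g, so ω² = g tanθ / r = g/(L cosθ).
ω = √(g/(L cosθ)) = √(9.8/(2.23 × 0.9724)) = √4.519 = 2.126 rad/s.
Period = 2π/ω = 2.956 s.

2.96 s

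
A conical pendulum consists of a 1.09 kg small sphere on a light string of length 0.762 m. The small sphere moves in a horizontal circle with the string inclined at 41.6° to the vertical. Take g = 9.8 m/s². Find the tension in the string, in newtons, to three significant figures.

Vertically the bob has no acceleration, so T cosθ = mg.
T = mg/cosθ = 1.09 × 9.8 / cos 41.6° = 10.68/0.7478 = 14.28 N.

14.3 N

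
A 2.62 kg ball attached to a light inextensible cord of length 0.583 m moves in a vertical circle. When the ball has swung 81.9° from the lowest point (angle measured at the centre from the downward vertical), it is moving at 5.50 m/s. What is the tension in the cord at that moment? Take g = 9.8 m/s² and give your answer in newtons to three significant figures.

140 N

Take the radial direction toward the centre of the circle as positive. The component of the weight along the string toward the centre is −mg cos φ (φ measured from the bottom), so Newton's second law along the string gives T − mg cos φ = m v²/r.
cos 81.9° = 0.1409, so T = m(v²/r + g cos φ) = 2.62 × ((5.50)²/0.583 + 9.8 × 0.1409) = 2.62 × (51.89 + (1.381)) = 2.62 × 53.27 = 139.6 N.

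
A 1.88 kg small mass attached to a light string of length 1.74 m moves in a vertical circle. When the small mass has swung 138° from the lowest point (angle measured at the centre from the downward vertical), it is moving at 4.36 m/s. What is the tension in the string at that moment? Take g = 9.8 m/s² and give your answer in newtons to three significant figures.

6.85 N

Take the radial direction toward the centre of the circle as positive. The component of the weight along the string toward the centre is −mg cos φ (φ measured from the bottom), so Newton's second law along the string gives T − mg cos φ = m v²/r.
cos 138° = -0.7431, so T = m(v²/r + g cos φ) = 1.88 × ((4.36)²/1.74 + 9.8 × -0.7431) = 1.88 × (10.93 + (-7.283)) = 1.88 × 3.642 = 6.847 N.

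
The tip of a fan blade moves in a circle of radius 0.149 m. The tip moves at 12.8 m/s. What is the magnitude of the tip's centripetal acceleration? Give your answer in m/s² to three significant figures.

1100 m/s²

a_c = v²/r = (12.80)²/0.149 = 163.8/0.149 = 1100 m/s².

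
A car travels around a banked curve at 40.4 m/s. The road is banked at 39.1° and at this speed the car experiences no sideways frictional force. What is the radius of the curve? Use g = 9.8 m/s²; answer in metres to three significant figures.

205 m

Frictionless banking: tanθ = v²/(rg), so r = v²/(g tanθ).
r = (40.4)²/(9.8 × tan 39.1°) = 1632/(9.8 × 0.8127) = 1632/7.964 = 204.9 m.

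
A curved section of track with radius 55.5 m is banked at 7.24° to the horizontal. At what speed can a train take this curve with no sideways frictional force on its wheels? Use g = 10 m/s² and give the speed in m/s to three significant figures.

On a frictionless banked curve, N sinθ = mv²/r and N cosθ = mg, so tanθ = v²/(rg).
v = √(r g tanθ) = √(55.5 × 10.0 × tan 7.24°) = √(55.5 × 10.0 × 0.1270) = √70.51 = 8.397 m/s.

8.40 m/s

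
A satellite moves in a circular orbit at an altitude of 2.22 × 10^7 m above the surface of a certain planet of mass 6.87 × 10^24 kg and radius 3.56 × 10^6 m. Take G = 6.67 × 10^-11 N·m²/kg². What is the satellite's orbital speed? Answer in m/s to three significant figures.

Orbital radius r = R + h = 3.56 × 10^6 + 2.22 × 10^7 = 2.576 × 10^7 m.
Gravity supplies the centripetal force: G M m / r² = m v² / r, so v = √(GM/r).
v = √(6.67 × 10^-11 × 6.87 × 10^24 / 2.576 × 10^7) = √(1.779 × 10^7) = 4218 m/s.

4220 m/s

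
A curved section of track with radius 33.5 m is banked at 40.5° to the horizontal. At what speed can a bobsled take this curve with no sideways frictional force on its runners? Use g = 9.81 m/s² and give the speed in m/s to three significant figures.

16.8 m/s

On a frictionless banked curve, N sinθ = mv²/r and N cosθ = mg, so tanθ = v²/(rg).
v = √(r g tanθ) = √(33.5 × 9.81 × tan 40.5°) = √(33.5 × 9.81 × 0.8541) = √280.7 = 16.75 m/s.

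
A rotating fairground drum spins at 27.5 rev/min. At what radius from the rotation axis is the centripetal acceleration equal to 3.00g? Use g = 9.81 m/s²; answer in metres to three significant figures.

ω = 27.5 rev/min × 2π/60 = 2.880 rad/s.
a_c = ω²r = 3.00g ⇒ r = 3.00 × 9.81 / (2.880)² = 29.43/8.293 = 3.549 m.

3.55 m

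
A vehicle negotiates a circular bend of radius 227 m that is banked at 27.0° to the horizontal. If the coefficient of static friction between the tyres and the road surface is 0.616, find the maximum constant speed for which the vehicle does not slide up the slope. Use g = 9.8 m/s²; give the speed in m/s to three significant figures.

At the maximum speed, friction acts down the slope at its limiting value f = μN. Radially (horizontal, toward centre): N sinθ + μN cosθ = mv²/r. Vertically: N cosθ − μN sinθ = mg.
Dividing: v² = r g (sinθ + μcosθ)/(cosθ − μsinθ).
sinθ + μcosθ = 0.4540 + 0.616×0.8910 = 1.003; cosθ − μsinθ = 0.8910 − 0.616×0.4540 = 0.6113.
v² = 227 × 9.8 × 1.003/0.6113 = 3649 m²/s², so v = 60.41 m/s.

60.4 m/s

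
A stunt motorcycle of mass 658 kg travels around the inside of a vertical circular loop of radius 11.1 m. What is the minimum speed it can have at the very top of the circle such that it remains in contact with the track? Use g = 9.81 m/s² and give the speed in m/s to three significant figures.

10.4 m/s

At the top, both weight mg and N point toward the centre: N + mg = mv²/r.
At minimum speed N → 0, so mg = mv_min²/r ⇒ v_min = √(g r) = √(9.81 × 11.1) = 10.44 m/s.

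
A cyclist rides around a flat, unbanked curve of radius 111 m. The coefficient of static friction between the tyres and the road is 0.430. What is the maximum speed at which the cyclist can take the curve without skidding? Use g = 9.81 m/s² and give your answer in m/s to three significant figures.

21.6 m/s

The only inward force on a level bend is static friction, so at the limit f_s = μ_s N = μ_s m g = m v²/r.
Mass cancels: v_max = √(μ_s g r) = √(0.430 × 9.81 × 111) = √468.2 = 21.64 m/s.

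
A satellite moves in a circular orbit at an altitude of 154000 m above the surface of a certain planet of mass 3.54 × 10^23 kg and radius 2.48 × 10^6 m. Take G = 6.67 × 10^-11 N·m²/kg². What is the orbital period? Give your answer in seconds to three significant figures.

r = R + h = 2.48 × 10^6 + 154000 = 2.634 × 10^6 m. Gravity provides the centripetal force: G M m / r² = m v² / r ⇒ v = √(GM/r) = 2994 m/s.
T = 2πr/v = 2π × 2.634 × 10^6 / 2994 = 5528 s.

5530 s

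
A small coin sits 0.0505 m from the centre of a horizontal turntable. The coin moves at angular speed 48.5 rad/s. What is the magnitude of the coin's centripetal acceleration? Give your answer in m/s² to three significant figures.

119 m/s²

v = ωr = 48.5 × 0.0505 = 2.449 m/s.
a_c = v²/r = (2.449)²/0.0505 = 5.999/0.0505 = 118.8 m/s².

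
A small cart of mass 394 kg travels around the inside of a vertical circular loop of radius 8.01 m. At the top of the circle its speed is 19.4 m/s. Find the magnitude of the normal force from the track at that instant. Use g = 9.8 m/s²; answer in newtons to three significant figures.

14700 N

At the top, both N and the weight mg point inward (toward the centre), so N + mg = mv²/r.
N = m(v²/r − g) = 394 × ((19.4)²/8.01 − 9.8) = 394 × (46.99 − 9.8) = 394 × 37.19 = 14650 N.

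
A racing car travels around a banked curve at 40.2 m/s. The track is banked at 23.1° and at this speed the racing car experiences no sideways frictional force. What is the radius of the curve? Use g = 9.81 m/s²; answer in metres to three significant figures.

Frictionless banking: tanθ = v²/(rg), so r = v²/(g tanθ).
r = (40.2)²/(9.81 × tan 23.1°) = 1616/(9.81 × 0.4265) = 1616/4.184 = 386.2 m.

386 m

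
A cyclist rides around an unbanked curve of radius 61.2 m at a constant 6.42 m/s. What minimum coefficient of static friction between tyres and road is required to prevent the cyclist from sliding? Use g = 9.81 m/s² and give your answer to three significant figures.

0.0687

Friction provides the centripetal force: μ_s m g = m v²/r, so μ_s = v²/(g r) = (6.420)²/(9.81 × 61.2) = 41.22/600.4 = 0.06865.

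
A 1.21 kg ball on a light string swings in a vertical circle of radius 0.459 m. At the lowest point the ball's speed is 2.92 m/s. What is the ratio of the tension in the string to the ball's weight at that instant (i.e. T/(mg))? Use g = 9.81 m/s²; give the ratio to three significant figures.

At the bottom, T − mg = mv²/r, so T = m(v²/r + g) and T/(mg) = v²/(rg) + 1 = (2.92)²/(0.459 × 9.81) + 1 = 1.894 + 1 = 2.894.

2.89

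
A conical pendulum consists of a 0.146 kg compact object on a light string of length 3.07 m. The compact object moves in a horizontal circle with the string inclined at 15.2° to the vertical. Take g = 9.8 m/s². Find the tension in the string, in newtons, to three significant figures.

Vertically the bob has no acceleration, so T cosθ = mg.
T = mg/cosθ = 0.146 × 9.8 / cos 15.2° = 1.431/0.9650 = 1.483 N.

1.48 N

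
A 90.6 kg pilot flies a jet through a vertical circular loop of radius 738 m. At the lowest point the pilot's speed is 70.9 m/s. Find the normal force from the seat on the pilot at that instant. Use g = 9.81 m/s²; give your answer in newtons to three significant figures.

At the lowest point, N points up (toward the centre) and the weight mg points down (away from the centre), so the net inward force is N − mg = mv²/r.
N = m(v²/r + g) = 90.6 × ((70.9)²/738 + 9.81) = 90.6 × (6.811 + 9.81) = 90.6 × 16.62 = 1506 N.

1510 N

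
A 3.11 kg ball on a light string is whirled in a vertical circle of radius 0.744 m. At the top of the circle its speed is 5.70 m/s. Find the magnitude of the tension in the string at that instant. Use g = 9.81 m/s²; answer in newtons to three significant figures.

At the top, both T and the weight mg point inward (toward the centre), so T + mg = mv²/r.
T = m(v²/r − g) = 3.11 × ((5.70)²/0.744 − 9.81) = 3.11 × (43.67 − 9.81) = 3.11 × 33.86 = 105.3 N.

105 N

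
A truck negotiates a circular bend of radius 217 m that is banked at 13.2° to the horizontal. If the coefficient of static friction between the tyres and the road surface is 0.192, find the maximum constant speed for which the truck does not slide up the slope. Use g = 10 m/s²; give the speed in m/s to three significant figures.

31.1 m/s

At the maximum speed, friction acts down the slope at its limiting value f = μN. Radially (horizontal, toward centre): N sinθ + μN cosθ = mv²/r. Vertically: N cosθ − μN sinθ = mg.
Dividing: v² = r g (sinθ + μcosθ)/(cosθ − μsinθ).
sinθ + μcosθ = 0.2284 + 0.192×0.9736 = 0.4153; cosθ − μsinθ = 0.9736 − 0.192×0.2284 = 0.9297.
v² = 217 × 10.0 × 0.4153/0.9297 = 969.3 m²/s², so v = 31.13 m/s.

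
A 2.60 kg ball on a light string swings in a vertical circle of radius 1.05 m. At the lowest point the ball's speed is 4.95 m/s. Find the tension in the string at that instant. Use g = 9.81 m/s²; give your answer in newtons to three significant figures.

86.2 N

At the lowest point, T points up (toward the centre) and the weight mg points down (away from the centre), so the net inward force is T − mg = mv²/r.
T = m(v²/r + g) = 2.60 × ((4.95)²/1.05 + 9.81) = 2.60 × (23.34 + 9.81) = 2.60 × 33.15 = 86.18 N.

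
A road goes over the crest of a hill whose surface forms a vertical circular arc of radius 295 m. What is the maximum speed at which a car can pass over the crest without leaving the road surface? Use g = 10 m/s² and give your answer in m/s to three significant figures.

54.3 m/s

At the crest the centre of the circle is below the car, so the net downward (centripetal) force is mg − N = mv²/r.
The car leaves the road when N → 0, giving v_max = √(g r) = √(10.0 × 295) = 54.31 m/s.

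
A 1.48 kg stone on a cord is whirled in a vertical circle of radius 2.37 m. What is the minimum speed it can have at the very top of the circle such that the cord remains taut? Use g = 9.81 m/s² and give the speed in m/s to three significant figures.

4.82 m/s

At the top, both weight mg and T point toward the centre: T + mg = mv²/r.
At minimum speed T → 0, so mg = mv_min²/r ⇒ v_min = √(g r) = √(9.81 × 2.37) = 4.822 m/s.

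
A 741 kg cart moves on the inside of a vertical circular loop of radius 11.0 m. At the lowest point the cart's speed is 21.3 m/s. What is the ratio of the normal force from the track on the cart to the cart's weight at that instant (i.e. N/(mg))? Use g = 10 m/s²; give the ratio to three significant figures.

5.12

At the bottom, N − mg = mv²/r, so N = m(v²/r + g) and N/(mg) = v²/(rg) + 1 = (21.3)²/(11.0 × 10.0) + 1 = 4.124 + 1 = 5.124.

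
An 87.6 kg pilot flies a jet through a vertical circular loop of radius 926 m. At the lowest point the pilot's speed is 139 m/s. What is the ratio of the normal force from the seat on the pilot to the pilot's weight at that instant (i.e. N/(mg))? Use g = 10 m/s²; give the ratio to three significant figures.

3.09

At the bottom, N − mg = mv²/r, so N = m(v²/r + g) and N/(mg) = v²/(rg) + 1 = (139)²/(926 × 10.0) + 1 = 2.087 + 1 = 3.087.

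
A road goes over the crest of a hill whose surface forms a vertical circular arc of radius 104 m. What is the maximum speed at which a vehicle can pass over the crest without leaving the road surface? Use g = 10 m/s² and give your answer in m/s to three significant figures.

At the crest the centre of the circle is below the vehicle, so the net downward (centripetal) force is mg − N = mv²/r.
The vehicle leaves the road when N → 0, giving v_max = √(g r) = √(10.0 × 104) = 32.25 m/s.

32.2 m/s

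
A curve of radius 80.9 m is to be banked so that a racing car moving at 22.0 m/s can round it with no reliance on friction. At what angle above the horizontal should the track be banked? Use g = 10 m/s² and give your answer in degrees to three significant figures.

30.9°

With no friction, the horizontal component of the normal force provides the centripetal force: N sinθ = mv²/r, while N cosθ = mg vertically.
Dividing: tanθ = v²/(r g) = (22.0)²/(80.9 × 10.0) = 484.0/809.0 = 0.5983.
θ = arctan(0.5983) = 30.89°.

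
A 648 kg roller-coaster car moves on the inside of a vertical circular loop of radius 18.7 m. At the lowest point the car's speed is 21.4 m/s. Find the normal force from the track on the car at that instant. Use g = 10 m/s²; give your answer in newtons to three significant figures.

At the lowest point, N points up (toward the centre) and the weight mg points down (away from the centre), so the net inward force is N − mg = mv²/r.
N = m(v²/r + g) = 648 × ((21.4)²/18.7 + 10.0) = 648 × (24.49 + 10.0) = 648 × 34.49 = 22350 N.

22300 N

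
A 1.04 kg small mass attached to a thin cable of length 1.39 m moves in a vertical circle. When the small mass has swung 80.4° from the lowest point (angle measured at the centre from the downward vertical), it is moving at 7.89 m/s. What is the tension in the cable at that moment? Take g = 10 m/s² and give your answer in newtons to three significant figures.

48.3 N

Take the radial direction toward the centre of the circle as positive. The component of the weight along the string toward the centre is −mg cos φ (φ measured from the bottom), so Newton's second law along the string gives T − mg cos φ = m v²/r.
cos 80.4° = 0.1668, so T = m(v²/r + g cos φ) = 1.04 × ((7.89)²/1.39 + 10.0 × 0.1668) = 1.04 × (44.79 + (1.668)) = 1.04 × 46.45 = 48.31 N.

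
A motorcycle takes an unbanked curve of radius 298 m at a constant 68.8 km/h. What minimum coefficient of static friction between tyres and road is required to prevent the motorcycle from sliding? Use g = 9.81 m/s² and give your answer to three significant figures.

v = 68.8/3.6 = 19.11 m/s.
Friction provides the centripetal force: μ_s m g = m v²/r, so μ_s = v²/(g r) = (19.11)²/(9.81 × 298) = 365.2/2923 = 0.1249.

0.125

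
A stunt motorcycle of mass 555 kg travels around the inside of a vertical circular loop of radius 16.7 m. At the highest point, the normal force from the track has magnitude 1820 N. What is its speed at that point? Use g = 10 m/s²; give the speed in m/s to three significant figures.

14.9 m/s

At the top, N + mg = mv²/r, so v = √(r(N/m + g)) = √(16.7 × (1820/555 + 10.0)) = √(16.7 × 13.28) = √221.8 = 14.89 m/s.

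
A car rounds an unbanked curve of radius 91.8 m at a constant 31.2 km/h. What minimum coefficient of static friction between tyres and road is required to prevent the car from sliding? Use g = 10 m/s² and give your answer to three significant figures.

v = 31.2/3.6 = 8.667 m/s.
Friction provides the centripetal force: μ_s m g = m v²/r, so μ_s = v²/(g r) = (8.667)²/(10.0 × 91.8) = 75.11/918.0 = 0.08182.

0.0818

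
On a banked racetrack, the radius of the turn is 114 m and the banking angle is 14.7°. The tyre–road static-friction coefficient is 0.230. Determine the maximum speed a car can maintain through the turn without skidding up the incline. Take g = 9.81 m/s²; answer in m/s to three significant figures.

At the maximum speed, friction acts down the slope at its limiting value f = μN. Radially (horizontal, toward centre): N sinθ + μN cosθ = mv²/r. Vertically: N cosθ − μN sinθ = mg.
Dividing: v² = r g (sinθ + μcosθ)/(cosθ − μsinθ).
sinθ + μcosθ = 0.2538 + 0.230×0.9673 = 0.4762; cosθ − μsinθ = 0.9673 − 0.230×0.2538 = 0.9089.
v² = 114 × 9.81 × 0.4762/0.9089 = 586.0 m²/s², so v = 24.21 m/s.

24.2 m/s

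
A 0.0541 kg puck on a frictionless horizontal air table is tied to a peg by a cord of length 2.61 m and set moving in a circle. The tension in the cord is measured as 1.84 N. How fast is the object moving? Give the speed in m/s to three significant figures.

T = m v²/r ⇒ v = √(T r / m) = √(1.84 × 2.61 / 0.0541) = √88.77 = 9.422 m/s.

9.42 m/s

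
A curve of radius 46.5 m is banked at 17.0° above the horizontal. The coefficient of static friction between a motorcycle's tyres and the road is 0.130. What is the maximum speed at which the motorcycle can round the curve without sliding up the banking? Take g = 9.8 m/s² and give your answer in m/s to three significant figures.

14.4 m/s

At the maximum speed, friction acts down the slope at its limiting value f = μN. Radially (horizontal, toward centre): N sinθ + μN cosθ = mv²/r. Vertically: N cosθ − μN sinθ = mg.
Dividing: v² = r g (sinθ + μcosθ)/(cosθ − μsinθ).
sinθ + μcosθ = 0.2924 + 0.130×0.9563 = 0.4167; cosθ − μsinθ = 0.9563 − 0.130×0.2924 = 0.9183.
v² = 46.5 × 9.8 × 0.4167/0.9183 = 206.8 m²/s², so v = 14.38 m/s.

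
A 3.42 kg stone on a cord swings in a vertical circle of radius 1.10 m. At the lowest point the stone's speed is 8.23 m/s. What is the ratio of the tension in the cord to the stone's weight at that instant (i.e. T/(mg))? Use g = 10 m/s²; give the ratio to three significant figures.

7.16

At the bottom, T − mg = mv²/r, so T = m(v²/r + g) and T/(mg) = v²/(rg) + 1 = (8.23)²/(1.10 × 10.0) + 1 = 6.158 + 1 = 7.158.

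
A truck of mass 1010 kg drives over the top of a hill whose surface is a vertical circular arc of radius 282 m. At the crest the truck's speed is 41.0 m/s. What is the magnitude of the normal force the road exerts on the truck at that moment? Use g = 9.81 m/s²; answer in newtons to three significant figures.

3890 N

At the crest the centripetal acceleration points downward (toward the centre of the arc), so mg − N = mv²/r.
N = m(g − v²/r) = 1010 × (9.81 − (41.0)²/282) = 1010 × (9.81 − 5.961) = 1010 × 3.849 = 3887 N.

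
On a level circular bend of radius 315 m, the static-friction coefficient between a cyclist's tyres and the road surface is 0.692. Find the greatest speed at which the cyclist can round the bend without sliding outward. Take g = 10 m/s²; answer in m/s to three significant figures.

46.7 m/s

Friction provides the centripetal force on a flat curve. At maximum speed it is at its limiting value: μ_s m g = m v²/r.
Mass cancels: v_max = √(μ_s g r) = √(0.692 × 10.0 × 315) = √2180 = 46.69 m/s.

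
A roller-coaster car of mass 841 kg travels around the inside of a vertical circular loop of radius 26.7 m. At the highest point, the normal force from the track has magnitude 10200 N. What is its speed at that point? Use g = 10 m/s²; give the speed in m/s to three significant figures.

At the top, N + mg = mv²/r, so v = √(r(N/m + g)) = √(26.7 × (10200/841 + 10.0)) = √(26.7 × 22.13) = √590.8 = 24.31 m/s.

24.3 m/s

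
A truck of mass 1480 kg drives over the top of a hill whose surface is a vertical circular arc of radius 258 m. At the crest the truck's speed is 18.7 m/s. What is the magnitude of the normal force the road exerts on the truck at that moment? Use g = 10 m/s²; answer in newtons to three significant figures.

12800 N

At the crest the centripetal acceleration points downward (toward the centre of the arc), so mg − N = mv²/r.
N = m(g − v²/r) = 1480 × (10.0 − (18.7)²/258) = 1480 × (10.0 − 1.355) = 1480 × 8.645 = 12790 N.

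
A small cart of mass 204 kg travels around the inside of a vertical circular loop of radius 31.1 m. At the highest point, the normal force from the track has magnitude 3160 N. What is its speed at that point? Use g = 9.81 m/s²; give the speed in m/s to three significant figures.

At the top, N + mg = mv²/r, so v = √(r(N/m + g)) = √(31.1 × (3160/204 + 9.81)) = √(31.1 × 25.30) = √786.8 = 28.05 m/s.

28.1 m/s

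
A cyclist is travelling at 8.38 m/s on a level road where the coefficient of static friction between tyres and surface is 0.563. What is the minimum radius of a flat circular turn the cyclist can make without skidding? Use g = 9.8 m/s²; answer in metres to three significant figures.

12.7 m

At the limit, μ_s m g = m v²/r, so r_min = v²/(μ_s g) = (8.38)²/(0.563 × 9.8) = 70.22/5.517 = 12.73 m.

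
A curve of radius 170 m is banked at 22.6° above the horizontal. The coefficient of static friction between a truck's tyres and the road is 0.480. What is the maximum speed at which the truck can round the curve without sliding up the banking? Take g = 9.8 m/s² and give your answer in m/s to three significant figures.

At the maximum speed, friction acts down the slope at its limiting value f = μN. Radially (horizontal, toward centre): N sinθ + μN cosθ = mv²/r. Vertically: N cosθ − μN sinθ = mg.
Dividing: v² = r g (sinθ + μcosθ)/(cosθ − μsinθ).
sinθ + μcosθ = 0.3843 + 0.480×0.9232 = 0.8274; cosθ − μsinθ = 0.9232 − 0.480×0.3843 = 0.7387.
v² = 170 × 9.8 × 0.8274/0.7387 = 1866 m²/s², so v = 43.20 m/s.

43.2 m/s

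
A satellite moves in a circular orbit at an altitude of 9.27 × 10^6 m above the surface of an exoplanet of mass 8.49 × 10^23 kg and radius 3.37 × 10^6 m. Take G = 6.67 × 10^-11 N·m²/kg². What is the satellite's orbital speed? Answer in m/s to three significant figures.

Orbital radius r = R + h = 3.37 × 10^6 + 9.27 × 10^6 = 1.264 × 10^7 m.
Gravity supplies the centripetal force: G M m / r² = m v² / r, so v = √(GM/r).
v = √(6.67 × 10^-11 × 8.49 × 10^23 / 1.264 × 10^7) = √(4.480 × 10^6) = 2117 m/s.

2120 m/s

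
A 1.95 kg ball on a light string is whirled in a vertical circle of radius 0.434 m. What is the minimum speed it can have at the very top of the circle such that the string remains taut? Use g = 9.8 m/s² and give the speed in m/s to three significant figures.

At the highest point the centre is directly below, so both the weight and T act inward: T + mg = mv²/r.
At minimum speed T → 0, so mg = mv_min²/r ⇒ v_min = √(g r) = √(9.8 × 0.434) = 2.062 m/s.

2.06 m/s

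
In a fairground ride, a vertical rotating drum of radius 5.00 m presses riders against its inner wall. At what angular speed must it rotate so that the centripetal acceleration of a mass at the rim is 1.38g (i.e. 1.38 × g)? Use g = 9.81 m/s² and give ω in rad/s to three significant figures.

1.65 rad/s

Centripetal acceleration a_c = ω²r. Setting ω²r = 1.38g:
ω = √(1.38g / r) = √(1.38 × 9.81 / 5.00) = √2.708 = 1.645 rad/s.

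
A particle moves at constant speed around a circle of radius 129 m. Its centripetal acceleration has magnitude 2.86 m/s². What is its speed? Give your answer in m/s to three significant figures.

a_c = v²/r ⇒ v = √(a_c · r) = √(2.86 × 129) = √368.9 = 19.21 m/s.

19.2 m/s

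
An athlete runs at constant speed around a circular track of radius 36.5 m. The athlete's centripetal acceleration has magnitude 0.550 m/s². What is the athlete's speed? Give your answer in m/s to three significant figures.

a_c = v²/r ⇒ v = √(a_c · r) = √(0.550 × 36.5) = √20.08 = 4.481 m/s.

4.48 m/s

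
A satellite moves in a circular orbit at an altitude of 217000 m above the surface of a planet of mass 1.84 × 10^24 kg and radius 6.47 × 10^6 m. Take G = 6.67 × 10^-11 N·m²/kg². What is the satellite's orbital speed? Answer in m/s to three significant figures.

4280 m/s

Orbital radius r = R + h = 6.47 × 10^6 + 217000 = 6.687 × 10^6 m.
Gravity supplies the centripetal force: G M m / r² = m v² / r, so v = √(GM/r).
v = √(6.67 × 10^-11 × 1.84 × 10^24 / 6.687 × 10^6) = √(1.835 × 10^7) = 4284 m/s.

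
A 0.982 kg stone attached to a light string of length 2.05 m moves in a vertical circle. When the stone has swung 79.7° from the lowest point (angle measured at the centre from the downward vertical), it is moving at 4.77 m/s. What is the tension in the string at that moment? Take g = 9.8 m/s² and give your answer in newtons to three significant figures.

12.6 N

Take the radial direction toward the centre of the circle as positive. The component of the weight along the string toward the centre is −mg cos φ (φ measured from the bottom), so Newton's second law along the string gives T − mg cos φ = m v²/r.
cos 79.7° = 0.1788, so T = m(v²/r + g cos φ) = 0.982 × ((4.77)²/2.05 + 9.8 × 0.1788) = 0.982 × (11.10 + (1.752)) = 0.982 × 12.85 = 12.62 N.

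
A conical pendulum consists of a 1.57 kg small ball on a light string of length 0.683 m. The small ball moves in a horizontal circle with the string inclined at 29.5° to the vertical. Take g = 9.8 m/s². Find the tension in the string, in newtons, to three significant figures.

Vertically the bob has no acceleration, so T cosθ = mg.
T = mg/cosθ = 1.57 × 9.8 / cos 29.5° = 15.39/0.8704 = 17.68 N.

17.7 N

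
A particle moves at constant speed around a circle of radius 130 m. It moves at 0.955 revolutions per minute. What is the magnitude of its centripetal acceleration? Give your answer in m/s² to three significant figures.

1.30 m/s²

ω = 0.955 rev/min × 2π/60 = 0.1000 rad/s, so v = ωr = 0.1000 × 130 = 13.00 m/s.
a_c = v²/r = (13.00)²/130 = 169.0/130 = 1.300 m/s².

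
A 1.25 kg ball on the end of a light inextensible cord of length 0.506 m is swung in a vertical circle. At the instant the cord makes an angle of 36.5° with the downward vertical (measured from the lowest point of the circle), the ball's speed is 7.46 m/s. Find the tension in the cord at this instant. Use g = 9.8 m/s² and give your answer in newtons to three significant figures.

Take the radial direction toward the centre of the circle as positive. The component of the weight along the string toward the centre is −mg cos φ (φ measured from the bottom), so Newton's second law along the string gives T − mg cos φ = m v²/r.
cos 36.5° = 0.8039, so T = m(v²/r + g cos φ) = 1.25 × ((7.46)²/0.506 + 9.8 × 0.8039) = 1.25 × (110.0 + (7.878)) = 1.25 × 117.9 = 147.3 N.

147 N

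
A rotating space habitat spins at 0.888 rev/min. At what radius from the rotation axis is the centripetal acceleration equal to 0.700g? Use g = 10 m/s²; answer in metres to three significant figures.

ω = 0.888 rev/min × 2π/60 = 0.09299 rad/s.
a_c = ω²r = 0.700g ⇒ r = 0.700 × 10.0 / (0.09299)² = 7.000/0.008647 = 809.5 m.

809 m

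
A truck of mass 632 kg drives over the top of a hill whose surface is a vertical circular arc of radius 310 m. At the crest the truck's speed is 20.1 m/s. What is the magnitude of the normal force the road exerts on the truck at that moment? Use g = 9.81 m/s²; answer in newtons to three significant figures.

5380 N

At the crest the centripetal acceleration points downward (toward the centre of the arc), so mg − N = mv²/r.
N = m(g − v²/r) = 632 × (9.81 − (20.1)²/310) = 632 × (9.81 − 1.303) = 632 × 8.507 = 5376 N.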